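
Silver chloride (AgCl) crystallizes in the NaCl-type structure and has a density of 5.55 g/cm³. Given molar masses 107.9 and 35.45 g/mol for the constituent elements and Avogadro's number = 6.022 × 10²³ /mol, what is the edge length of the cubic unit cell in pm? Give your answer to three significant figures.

M(AgCl) = 143.35 g/mol; Z = 4 formula units per cell.
a³ = Z·M/(N_A·ρ) = 4 × 143.35 / (6.022 × 10²³ × 5.55) = 1.716 × 10^-22 cm³, so a = 5.557 × 10^-8 cm = 556 pm.

556 pm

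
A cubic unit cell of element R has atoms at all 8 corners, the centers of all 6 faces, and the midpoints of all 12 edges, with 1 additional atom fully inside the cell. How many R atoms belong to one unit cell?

8

Corner atoms are shared by 8 cells (1/8 each), face atoms by 2 (1/2 each), edge atoms by 4 (1/4 each), interior atoms are unshared.
Net atoms = 8 × 1/8 + 6 × 1/2 + 12 × 1/4 + 1 = 1 + 3 + 3 + 1 = 8.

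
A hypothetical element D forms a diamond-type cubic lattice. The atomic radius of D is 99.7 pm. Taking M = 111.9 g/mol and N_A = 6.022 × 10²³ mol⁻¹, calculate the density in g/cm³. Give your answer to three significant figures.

15.2 g/cm³

In a diamond cubic lattice, nearest neighbors lie along the body diagonal with √3·a = 8r, giving a = 460.5 pm = 4.605 × 10^-8 cm.
With Z = 8, ρ = Z·M/(N_A·a³) = 8 × 111.9 / (6.022 × 10²³ × 9.765 × 10^-23) = 15.22 g/cm³.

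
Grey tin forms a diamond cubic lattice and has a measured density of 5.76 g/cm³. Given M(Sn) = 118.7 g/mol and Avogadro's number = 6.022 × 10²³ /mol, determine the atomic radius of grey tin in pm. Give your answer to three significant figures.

141 pm

For a diamond cubic cell (Z = 8), a³ = Z·M/(N_A·ρ) = 8 × 118.7 / (6.022 × 10²³ × 5.760) = 2.738 × 10^-22 cm³, so a = 6.493 × 10^-8 cm = 649.3 pm.
Nearest neighbors lie along the body diagonal with √3·a = 8r, so r = 0.2165 × a = 141 pm.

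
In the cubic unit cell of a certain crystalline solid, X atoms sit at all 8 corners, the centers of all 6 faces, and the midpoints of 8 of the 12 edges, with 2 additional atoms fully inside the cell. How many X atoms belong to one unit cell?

8

Corner atoms are shared by 8 cells (1/8 each), face atoms by 2 (1/2 each), edge atoms by 4 (1/4 each), interior atoms are unshared.
Net atoms = 8 × 1/8 + 6 × 1/2 + 8 × 1/4 + 2 = 1 + 3 + 2 + 2 = 8.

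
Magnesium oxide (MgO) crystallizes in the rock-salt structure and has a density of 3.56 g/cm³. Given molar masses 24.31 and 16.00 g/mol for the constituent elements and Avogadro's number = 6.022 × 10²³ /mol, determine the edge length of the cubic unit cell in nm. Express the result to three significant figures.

M(MgO) = 40.31 g/mol; Z = 4 formula units per cell.
a³ = Z·M/(N_A·ρ) = 4 × 40.31 / (6.022 × 10²³ × 3.56) = 7.521 × 10^-23 cm³, so a = 4.221 × 10^-8 cm = 0.422 nm.

0.422 nm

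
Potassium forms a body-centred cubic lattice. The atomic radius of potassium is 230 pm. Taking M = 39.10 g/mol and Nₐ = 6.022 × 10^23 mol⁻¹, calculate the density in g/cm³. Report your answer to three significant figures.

In a BCC lattice, atoms touch along the body diagonal, so √3·a = 4r, giving a = 531.2 pm = 5.312 × 10^-8 cm.
With Z = 2, ρ = Z·M/(N_A·a³) = 2 × 39.10 / (6.022 × 10²³ × 1.499 × 10^-22) = 0.8665 g/cm³.

0.867 g/cm³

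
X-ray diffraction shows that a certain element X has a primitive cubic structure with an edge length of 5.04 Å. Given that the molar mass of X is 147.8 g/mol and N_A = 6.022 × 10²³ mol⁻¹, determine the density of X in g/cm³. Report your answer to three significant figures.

A simple cubic unit cell contains Z = 1 atom.
Cell volume: a³ = (5.04 Å)³ = (5.040 × 10^-8 cm)³ = 1.280 × 10^-22 cm³.
ρ = Z·M/(N_A·a³) = 1 × 147.8 / (6.022 × 10²³ × 1.280 × 10^-22) = 1.917 g/cm³.

1.92 g/cm³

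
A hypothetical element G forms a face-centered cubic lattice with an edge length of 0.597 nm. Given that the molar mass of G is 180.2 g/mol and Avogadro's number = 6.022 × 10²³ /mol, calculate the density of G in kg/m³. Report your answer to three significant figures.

5630 kg/m³

An FCC unit cell contains Z = 4 atoms.
Cell volume: a³ = (0.597 nm)³ = (5.970 × 10^-8 cm)³ = 2.128 × 10^-22 cm³.
ρ = Z·M/(N_A·a³) = 4 × 180.2 / (6.022 × 10²³ × 2.128 × 10^-22) = 5.625 g/cm³ = 5630 kg/m³.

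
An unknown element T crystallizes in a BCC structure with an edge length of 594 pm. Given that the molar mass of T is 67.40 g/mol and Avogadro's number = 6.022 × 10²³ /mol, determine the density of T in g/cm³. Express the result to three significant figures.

1.07 g/cm³

A BCC unit cell contains Z = 2 atoms.
Cell volume: a³ = (594 pm)³ = (5.940 × 10^-8 cm)³ = 2.096 × 10^-22 cm³.
ρ = Z·M/(N_A·a³) = 2 × 67.40 / (6.022 × 10²³ × 2.096 × 10^-22) = 1.068 g/cm³.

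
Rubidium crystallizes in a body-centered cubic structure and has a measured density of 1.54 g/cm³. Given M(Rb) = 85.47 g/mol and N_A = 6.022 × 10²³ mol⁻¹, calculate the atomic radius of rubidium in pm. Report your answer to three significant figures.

For a BCC cell (Z = 2), a³ = Z·M/(N_A·ρ) = 2 × 85.47 / (6.022 × 10²³ × 1.540) = 1.843 × 10^-22 cm³, so a = 5.691 × 10^-8 cm = 569.1 pm.
Atoms touch along the body diagonal, so √3·a = 4r, so r = 0.4330 × a = 246 pm.

246 pm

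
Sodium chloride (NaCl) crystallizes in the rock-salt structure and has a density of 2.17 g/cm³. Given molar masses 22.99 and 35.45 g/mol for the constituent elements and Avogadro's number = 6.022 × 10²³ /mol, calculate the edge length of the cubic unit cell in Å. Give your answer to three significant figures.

5.63 Å

M(NaCl) = 58.44 g/mol; Z = 4 formula units per cell.
a³ = Z·M/(N_A·ρ) = 4 × 58.44 / (6.022 × 10²³ × 2.17) = 1.789 × 10^-22 cm³, so a = 5.635 × 10^-8 cm = 5.63 Å.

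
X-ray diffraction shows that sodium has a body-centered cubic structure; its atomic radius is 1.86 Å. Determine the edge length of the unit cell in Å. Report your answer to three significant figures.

In a BCC lattice, atoms touch along the body diagonal, so √3·a = 4r.
a = 4r/√3 = 4 × 1.86 / 1.7321 = 4.30 Å.

4.30 Å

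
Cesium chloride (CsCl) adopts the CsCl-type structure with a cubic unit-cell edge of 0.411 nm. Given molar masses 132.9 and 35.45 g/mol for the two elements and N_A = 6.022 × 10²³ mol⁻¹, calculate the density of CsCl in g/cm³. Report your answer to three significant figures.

The CsCl-type structure contains Z = 1 formula unit per cell; M(CsCl) = 132.9 + 35.45 = 168.35 g/mol.
a³ = (4.110 × 10^-8 cm)³ = 6.943 × 10^-23 cm³.
ρ = 1 × 168.35 / (6.022 × 10²³ × 6.943 × 10^-23) = 4.027 g/cm³.

4.03 g/cm³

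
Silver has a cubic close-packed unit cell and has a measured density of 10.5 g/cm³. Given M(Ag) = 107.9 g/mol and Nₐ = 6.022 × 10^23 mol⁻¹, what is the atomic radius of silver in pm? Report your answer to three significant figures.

For an FCC cell (Z = 4), a³ = Z·M/(N_A·ρ) = 4 × 107.9 / (6.022 × 10²³ × 10.50) = 6.826 × 10^-23 cm³, so a = 4.087 × 10^-8 cm = 408.7 pm.
Atoms touch along the face diagonal, so √2·a = 4r, so r = 0.3536 × a = 144 pm.

144 pm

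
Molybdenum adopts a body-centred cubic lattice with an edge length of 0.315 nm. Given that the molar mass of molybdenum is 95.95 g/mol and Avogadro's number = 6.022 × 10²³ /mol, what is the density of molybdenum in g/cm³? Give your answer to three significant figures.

A BCC unit cell contains Z = 2 atoms.
Cell volume: a³ = (0.315 nm)³ = (3.150 × 10^-8 cm)³ = 3.126 × 10^-23 cm³.
ρ = Z·M/(N_A·a³) = 2 × 95.95 / (6.022 × 10²³ × 3.126 × 10^-23) = 10.20 g/cm³.

10.2 g/cm³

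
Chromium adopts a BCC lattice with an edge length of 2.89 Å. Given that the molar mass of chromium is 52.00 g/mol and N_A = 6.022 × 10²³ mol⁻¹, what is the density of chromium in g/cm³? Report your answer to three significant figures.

A BCC unit cell contains Z = 2 atoms.
Cell volume: a³ = (2.89 Å)³ = (2.890 × 10^-8 cm)³ = 2.414 × 10^-23 cm³.
ρ = Z·M/(N_A·a³) = 2 × 52.00 / (6.022 × 10²³ × 2.414 × 10^-23) = 7.155 g/cm³.

7.15 g/cm³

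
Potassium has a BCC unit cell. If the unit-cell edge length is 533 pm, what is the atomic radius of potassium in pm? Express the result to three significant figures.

231 pm

In a BCC lattice, atoms touch along the body diagonal, so √3·a = 4r.
r = √3·a/4 = 1.7321 × 533 / 4 = 231 pm.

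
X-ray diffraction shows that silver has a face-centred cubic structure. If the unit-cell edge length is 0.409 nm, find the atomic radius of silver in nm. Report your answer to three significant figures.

0.145 nm

In an FCC lattice, atoms touch along the face diagonal, so √2·a = 4r.
r = √2·a/4 = 1.4142 × 0.409 / 4 = 0.145 nm.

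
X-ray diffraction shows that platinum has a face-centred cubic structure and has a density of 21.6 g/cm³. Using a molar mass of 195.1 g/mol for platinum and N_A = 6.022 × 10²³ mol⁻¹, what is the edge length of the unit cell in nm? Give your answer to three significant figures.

0.391 nm

With Z = 4 atoms per FCC cell, a³ = Z·M/(N_A·ρ) = 4 × 195.1 / (6.022 × 10²³ × 21.60 g/cm³) = 6.000 × 10^-23 cm³.
a = (6.000 × 10^-23)^(1/3) = 3.915 × 10^-8 cm = 0.391 nm.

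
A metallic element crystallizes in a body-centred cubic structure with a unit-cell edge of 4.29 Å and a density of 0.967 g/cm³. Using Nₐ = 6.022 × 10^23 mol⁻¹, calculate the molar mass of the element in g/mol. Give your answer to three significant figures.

23.0 g/mol

A BCC cell has Z = 2 atoms; a = 4.290 × 10^-8 cm.
M = ρ·N_A·a³/Z = 0.967 × 6.022 × 10²³ × 7.895 × 10^-23 / 2 = 23.0 g/mol.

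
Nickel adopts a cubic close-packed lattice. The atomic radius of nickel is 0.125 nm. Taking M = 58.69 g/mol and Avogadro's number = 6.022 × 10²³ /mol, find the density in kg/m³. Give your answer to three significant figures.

In an FCC lattice, atoms touch along the face diagonal, so √2·a = 4r, giving a = 0.3536 nm = 3.536 × 10^-8 cm.
With Z = 4, ρ = Z·M/(N_A·a³) = 4 × 58.69 / (6.022 × 10²³ × 4.419 × 10^-23) = 8.821 g/cm³ = 8820 kg/m³.

8820 kg/m³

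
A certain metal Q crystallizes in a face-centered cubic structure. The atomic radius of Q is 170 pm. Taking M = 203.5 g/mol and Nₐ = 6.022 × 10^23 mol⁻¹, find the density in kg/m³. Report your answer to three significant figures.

In an FCC lattice, atoms touch along the face diagonal, so √2·a = 4r, giving a = 480.8 pm = 4.808 × 10^-8 cm.
With Z = 4, ρ = Z·M/(N_A·a³) = 4 × 203.5 / (6.022 × 10²³ × 1.112 × 10^-22) = 12.16 g/cm³ = 12200 kg/m³.

12200 kg/m³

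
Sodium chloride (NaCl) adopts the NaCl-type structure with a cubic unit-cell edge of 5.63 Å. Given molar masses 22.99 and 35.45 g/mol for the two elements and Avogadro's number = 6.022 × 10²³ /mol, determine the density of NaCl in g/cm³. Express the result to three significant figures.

The NaCl-type structure contains Z = 4 formula units per cell; M(NaCl) = 22.99 + 35.45 = 58.44 g/mol.
a³ = (5.630 × 10^-8 cm)³ = 1.785 × 10^-22 cm³.
ρ = 4 × 58.44 / (6.022 × 10²³ × 1.785 × 10^-22) = 2.175 g/cm³.

2.18 g/cm³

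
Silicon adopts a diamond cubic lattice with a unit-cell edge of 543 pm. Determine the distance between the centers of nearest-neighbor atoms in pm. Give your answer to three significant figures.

In a diamond cubic structure, nearest neighbors lie along the body diagonal with √3·a = 8r; the nearest-neighbor distance equals 2r = 0.4330·a.
d = 0.4330 × 543 = 235 pm.

235 pm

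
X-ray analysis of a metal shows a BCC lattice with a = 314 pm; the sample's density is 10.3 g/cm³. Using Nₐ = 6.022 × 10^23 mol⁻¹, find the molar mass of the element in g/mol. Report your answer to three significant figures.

A BCC cell has Z = 2 atoms; a = 3.140 × 10^-8 cm.
M = ρ·N_A·a³/Z = 10.3 × 6.022 × 10²³ × 3.096 × 10^-23 / 2 = 96.0 g/mol.

96.0 g/mol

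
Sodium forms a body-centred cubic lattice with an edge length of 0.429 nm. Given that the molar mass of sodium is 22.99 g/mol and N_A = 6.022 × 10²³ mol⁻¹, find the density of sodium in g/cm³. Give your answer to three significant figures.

0.967 g/cm³

A BCC unit cell contains Z = 2 atoms.
Cell volume: a³ = (0.429 nm)³ = (4.290 × 10^-8 cm)³ = 7.895 × 10^-23 cm³.
ρ = Z·M/(N_A·a³) = 2 × 22.99 / (6.022 × 10²³ × 7.895 × 10^-23) = 0.9671 g/cm³.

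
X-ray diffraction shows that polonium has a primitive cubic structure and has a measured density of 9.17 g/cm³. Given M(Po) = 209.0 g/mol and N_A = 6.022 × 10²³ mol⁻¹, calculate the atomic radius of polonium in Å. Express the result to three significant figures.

1.68 Å

For a simple cubic cell (Z = 1), a³ = Z·M/(N_A·ρ) = 1 × 209.0 / (6.022 × 10²³ × 9.170) = 3.785 × 10^-23 cm³, so a = 3.357 × 10^-8 cm = 3.357 Å.
Atoms touch along the cell edge, so a = 2r, so r = 0.5000 × a = 1.68 Å.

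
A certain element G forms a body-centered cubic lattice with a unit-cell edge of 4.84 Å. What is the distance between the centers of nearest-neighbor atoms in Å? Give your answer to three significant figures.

In a BCC structure, atoms touch along the body diagonal, so √3·a = 4r; the nearest-neighbor distance equals 2r = 0.8660·a.
d = 0.8660 × 4.84 = 4.19 Å.

4.19 Å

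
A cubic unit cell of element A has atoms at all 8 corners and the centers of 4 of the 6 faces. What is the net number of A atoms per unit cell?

3

Corner atoms are shared by 8 cells (1/8 each), face atoms by 2 (1/2 each).
Net atoms = 8 × 1/8 + 4 × 1/2 = 1 + 2 = 3.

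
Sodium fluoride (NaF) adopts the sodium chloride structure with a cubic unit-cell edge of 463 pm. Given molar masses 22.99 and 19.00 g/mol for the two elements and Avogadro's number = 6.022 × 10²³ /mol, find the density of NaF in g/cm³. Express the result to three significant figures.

2.81 g/cm³

The sodium chloride structure contains Z = 4 formula units per cell; M(NaF) = 22.99 + 19.00 = 41.99 g/mol.
a³ = (4.630 × 10^-8 cm)³ = 9.925 × 10^-23 cm³.
ρ = 4 × 41.99 / (6.022 × 10²³ × 9.925 × 10^-23) = 2.810 g/cm³.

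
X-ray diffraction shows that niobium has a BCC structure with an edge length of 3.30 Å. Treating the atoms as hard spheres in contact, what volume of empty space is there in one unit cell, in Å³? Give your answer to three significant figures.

In a BCC lattice atoms touch along the body diagonal, so √3·a = 4r, so r = 0.4330a = 1.429 Å.
V_cell = a³ = 35.94 Å³; V_atoms = 2 × (4/3)πr³ = 24.44 Å³.
Empty space = 35.94 − 24.44 = 11.5 Å³.

11.5 Å³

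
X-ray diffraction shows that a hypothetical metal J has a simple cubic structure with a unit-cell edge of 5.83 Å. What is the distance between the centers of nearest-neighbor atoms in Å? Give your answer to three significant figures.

5.83 Å

In a simple cubic structure, atoms touch along the cell edge, so a = 2r; the nearest-neighbor distance equals 2r = 1.000·a.
d = 1.000 × 5.83 = 5.83 Å.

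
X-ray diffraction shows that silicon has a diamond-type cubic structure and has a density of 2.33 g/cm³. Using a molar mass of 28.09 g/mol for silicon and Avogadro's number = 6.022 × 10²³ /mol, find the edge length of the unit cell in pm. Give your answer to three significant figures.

With Z = 8 atoms per diamond cubic cell, a³ = Z·M/(N_A·ρ) = 8 × 28.09 / (6.022 × 10²³ × 2.330 g/cm³) = 1.602 × 10^-22 cm³.
a = (1.602 × 10^-22)^(1/3) = 5.431 × 10^-8 cm = 543 pm.

543 pm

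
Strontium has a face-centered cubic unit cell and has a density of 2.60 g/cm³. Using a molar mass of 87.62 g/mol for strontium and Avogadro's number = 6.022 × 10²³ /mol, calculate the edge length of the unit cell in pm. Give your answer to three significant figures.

With Z = 4 atoms per FCC cell, a³ = Z·M/(N_A·ρ) = 4 × 87.62 / (6.022 × 10²³ × 2.600 g/cm³) = 2.238 × 10^-22 cm³.
a = (2.238 × 10^-22)^(1/3) = 6.072 × 10^-8 cm = 607 pm.

607 pm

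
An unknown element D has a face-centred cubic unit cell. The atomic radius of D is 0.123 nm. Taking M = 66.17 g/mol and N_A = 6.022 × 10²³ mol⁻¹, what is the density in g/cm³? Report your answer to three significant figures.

10.4 g/cm³

In an FCC lattice, atoms touch along the face diagonal, so √2·a = 4r, giving a = 0.3479 nm = 3.479 × 10^-8 cm.
With Z = 4, ρ = Z·M/(N_A·a³) = 4 × 66.17 / (6.022 × 10²³ × 4.211 × 10^-23) = 10.44 g/cm³.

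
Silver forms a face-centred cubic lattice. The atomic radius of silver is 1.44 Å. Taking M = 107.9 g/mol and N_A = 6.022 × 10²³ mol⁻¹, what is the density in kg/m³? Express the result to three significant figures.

In an FCC lattice, atoms touch along the face diagonal, so √2·a = 4r, giving a = 4.073 Å = 4.073 × 10^-8 cm.
With Z = 4, ρ = Z·M/(N_A·a³) = 4 × 107.9 / (6.022 × 10²³ × 6.757 × 10^-23) = 10.61 g/cm³ = 10600 kg/m³.

10600 kg/m³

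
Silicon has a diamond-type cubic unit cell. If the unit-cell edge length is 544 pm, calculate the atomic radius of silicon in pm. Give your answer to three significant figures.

118 pm

In a diamond cubic lattice, nearest neighbors lie along the body diagonal with √3·a = 8r.
r = √3·a/8 = 1.7321 × 544 / 8 = 118 pm.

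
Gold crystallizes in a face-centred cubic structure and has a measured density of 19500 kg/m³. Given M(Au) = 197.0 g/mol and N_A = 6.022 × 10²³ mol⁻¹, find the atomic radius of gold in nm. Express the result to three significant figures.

0.144 nm

For an FCC cell (Z = 4), a³ = Z·M/(N_A·ρ) = 4 × 197.0 / (6.022 × 10²³ × 19.50) = 6.710 × 10^-23 cm³, so a = 4.064 × 10^-8 cm = 0.4064 nm.
Atoms touch along the face diagonal, so √2·a = 4r, so r = 0.3536 × a = 0.144 nm.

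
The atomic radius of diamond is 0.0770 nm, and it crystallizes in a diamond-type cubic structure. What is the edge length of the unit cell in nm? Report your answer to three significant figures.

0.356 nm

In a diamond cubic lattice, nearest neighbors lie along the body diagonal with √3·a = 8r.
a = 8r/√3 = 8 × 0.0770 / 1.7321 = 0.356 nm.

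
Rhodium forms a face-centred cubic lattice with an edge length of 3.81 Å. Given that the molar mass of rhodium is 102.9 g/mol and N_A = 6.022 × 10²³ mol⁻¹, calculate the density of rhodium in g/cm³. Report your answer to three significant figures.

12.4 g/cm³

An FCC unit cell contains Z = 4 atoms.
Cell volume: a³ = (3.81 Å)³ = (3.810 × 10^-8 cm)³ = 5.531 × 10^-23 cm³.
ρ = Z·M/(N_A·a³) = 4 × 102.9 / (6.022 × 10²³ × 5.531 × 10^-23) = 12.36 g/cm³.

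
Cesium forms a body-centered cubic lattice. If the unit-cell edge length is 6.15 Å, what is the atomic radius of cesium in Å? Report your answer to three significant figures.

In a BCC lattice, atoms touch along the body diagonal, so √3·a = 4r.
r = √3·a/4 = 1.7321 × 6.15 / 4 = 2.66 Å.

2.66 Å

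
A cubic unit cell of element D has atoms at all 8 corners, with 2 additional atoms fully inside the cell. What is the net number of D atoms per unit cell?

Corner atoms are shared by 8 cells (1/8 each), interior atoms are unshared.
Net atoms = 8 × 1/8 + 2 = 1 + 2 = 3.

3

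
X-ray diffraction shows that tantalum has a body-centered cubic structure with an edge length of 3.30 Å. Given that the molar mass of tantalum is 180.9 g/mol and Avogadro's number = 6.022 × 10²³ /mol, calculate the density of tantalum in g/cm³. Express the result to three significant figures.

16.7 g/cm³

A BCC unit cell contains Z = 2 atoms.
Cell volume: a³ = (3.30 Å)³ = (3.300 × 10^-8 cm)³ = 3.594 × 10^-23 cm³.
ρ = Z·M/(N_A·a³) = 2 × 180.9 / (6.022 × 10²³ × 3.594 × 10^-23) = 16.72 g/cm³.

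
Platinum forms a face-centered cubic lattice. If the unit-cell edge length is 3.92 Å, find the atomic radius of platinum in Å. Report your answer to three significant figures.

In an FCC lattice, atoms touch along the face diagonal, so √2·a = 4r.
r = √2·a/4 = 1.4142 × 3.92 / 4 = 1.39 Å.

1.39 Å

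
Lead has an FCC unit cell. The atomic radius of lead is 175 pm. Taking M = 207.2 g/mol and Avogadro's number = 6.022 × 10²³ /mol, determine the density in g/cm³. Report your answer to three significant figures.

11.3 g/cm³

In an FCC lattice, atoms touch along the face diagonal, so √2·a = 4r, giving a = 495.0 pm = 4.950 × 10^-8 cm.
With Z = 4, ρ = Z·M/(N_A·a³) = 4 × 207.2 / (6.022 × 10²³ × 1.213 × 10^-22) = 11.35 g/cm³.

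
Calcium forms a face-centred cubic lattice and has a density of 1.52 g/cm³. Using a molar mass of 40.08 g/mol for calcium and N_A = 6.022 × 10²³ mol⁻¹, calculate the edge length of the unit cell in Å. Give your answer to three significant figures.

With Z = 4 atoms per FCC cell, a³ = Z·M/(N_A·ρ) = 4 × 40.08 / (6.022 × 10²³ × 1.520 g/cm³) = 1.751 × 10^-22 cm³.
a = (1.751 × 10^-22)^(1/3) = 5.595 × 10^-8 cm = 5.60 Å.

5.60 Å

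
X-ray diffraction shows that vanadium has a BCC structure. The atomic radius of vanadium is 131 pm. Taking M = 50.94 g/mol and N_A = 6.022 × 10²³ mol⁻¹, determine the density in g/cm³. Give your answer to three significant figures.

In a BCC lattice, atoms touch along the body diagonal, so √3·a = 4r, giving a = 302.5 pm = 3.025 × 10^-8 cm.
With Z = 2, ρ = Z·M/(N_A·a³) = 2 × 50.94 / (6.022 × 10²³ × 2.769 × 10^-23) = 6.110 g/cm³.

6.11 g/cm³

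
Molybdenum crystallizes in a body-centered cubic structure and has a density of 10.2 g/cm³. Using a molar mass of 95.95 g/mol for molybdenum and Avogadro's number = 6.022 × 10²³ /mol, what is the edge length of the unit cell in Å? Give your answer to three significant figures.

With Z = 2 atoms per BCC cell, a³ = Z·M/(N_A·ρ) = 2 × 95.95 / (6.022 × 10²³ × 10.20 g/cm³) = 3.124 × 10^-23 cm³.
a = (3.124 × 10^-23)^(1/3) = 3.150 × 10^-8 cm = 3.15 Å.

3.15 Å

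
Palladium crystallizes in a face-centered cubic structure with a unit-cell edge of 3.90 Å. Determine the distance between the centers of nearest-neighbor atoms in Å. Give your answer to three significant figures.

In an FCC structure, atoms touch along the face diagonal, so √2·a = 4r; the nearest-neighbor distance equals 2r = 0.7071·a.
d = 0.7071 × 3.90 = 2.76 Å.

2.76 Å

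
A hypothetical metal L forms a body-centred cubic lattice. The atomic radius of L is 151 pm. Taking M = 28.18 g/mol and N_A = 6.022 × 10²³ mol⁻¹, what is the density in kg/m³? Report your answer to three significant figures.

In a BCC lattice, atoms touch along the body diagonal, so √3·a = 4r, giving a = 348.7 pm = 3.487 × 10^-8 cm.
With Z = 2, ρ = Z·M/(N_A·a³) = 2 × 28.18 / (6.022 × 10²³ × 4.241 × 10^-23) = 2.207 g/cm³ = 2210 kg/m³.

2210 kg/m³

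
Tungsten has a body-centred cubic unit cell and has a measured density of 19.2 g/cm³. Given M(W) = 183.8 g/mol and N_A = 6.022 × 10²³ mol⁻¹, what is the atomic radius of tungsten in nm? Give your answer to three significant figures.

For a BCC cell (Z = 2), a³ = Z·M/(N_A·ρ) = 2 × 183.8 / (6.022 × 10²³ × 19.20) = 3.179 × 10^-23 cm³, so a = 3.168 × 10^-8 cm = 0.3168 nm.
Atoms touch along the body diagonal, so √3·a = 4r, so r = 0.4330 × a = 0.137 nm.

0.137 nm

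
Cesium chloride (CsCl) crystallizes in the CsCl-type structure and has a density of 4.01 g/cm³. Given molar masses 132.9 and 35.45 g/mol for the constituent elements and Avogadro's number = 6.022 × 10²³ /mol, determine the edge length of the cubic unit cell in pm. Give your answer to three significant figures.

M(CsCl) = 168.35 g/mol; Z = 1 formula unit per cell.
a³ = Z·M/(N_A·ρ) = 1 × 168.35 / (6.022 × 10²³ × 4.01) = 6.972 × 10^-23 cm³, so a = 4.116 × 10^-8 cm = 412 pm.

412 pm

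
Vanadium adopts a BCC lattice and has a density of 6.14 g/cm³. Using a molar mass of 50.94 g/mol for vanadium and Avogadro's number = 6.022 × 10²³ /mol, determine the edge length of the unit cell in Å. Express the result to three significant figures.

With Z = 2 atoms per BCC cell, a³ = Z·M/(N_A·ρ) = 2 × 50.94 / (6.022 × 10²³ × 6.140 g/cm³) = 2.755 × 10^-23 cm³.
a = (2.755 × 10^-23)^(1/3) = 3.020 × 10^-8 cm = 3.02 Å.

3.02 Å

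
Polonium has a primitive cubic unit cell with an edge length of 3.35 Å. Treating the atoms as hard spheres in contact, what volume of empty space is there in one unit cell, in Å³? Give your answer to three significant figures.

17.9 Å³

In a simple cubic lattice atoms touch along the cell edge, so a = 2r, so r = 0.5000a = 1.675 Å.
V_cell = a³ = 37.60 Å³; V_atoms = 1 × (4/3)πr³ = 19.68 Å³.
Empty space = 37.60 − 19.68 = 17.9 Å³.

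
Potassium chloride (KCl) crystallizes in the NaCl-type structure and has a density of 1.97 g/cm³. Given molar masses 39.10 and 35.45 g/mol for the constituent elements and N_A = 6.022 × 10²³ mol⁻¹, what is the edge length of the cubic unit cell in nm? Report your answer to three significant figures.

0.631 nm

M(KCl) = 74.55 g/mol; Z = 4 formula units per cell.
a³ = Z·M/(N_A·ρ) = 4 × 74.55 / (6.022 × 10²³ × 1.97) = 2.514 × 10^-22 cm³, so a = 6.311 × 10^-8 cm = 0.631 nm.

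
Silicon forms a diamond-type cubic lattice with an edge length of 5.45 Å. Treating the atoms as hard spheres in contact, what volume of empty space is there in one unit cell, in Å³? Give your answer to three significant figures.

In a diamond cubic lattice nearest neighbors lie along the body diagonal with √3·a = 8r, so r = 0.2165a = 1.180 Å.
V_cell = a³ = 161.9 Å³; V_atoms = 8 × (4/3)πr³ = 55.05 Å³.
Empty space = 161.9 − 55.05 = 107 Å³.

107 Å³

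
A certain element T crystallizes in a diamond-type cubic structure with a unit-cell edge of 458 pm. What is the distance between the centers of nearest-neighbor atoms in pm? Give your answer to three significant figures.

198 pm

In a diamond cubic structure, nearest neighbors lie along the body diagonal with √3·a = 8r; the nearest-neighbor distance equals 2r = 0.4330·a.
d = 0.4330 × 458 = 198 pm.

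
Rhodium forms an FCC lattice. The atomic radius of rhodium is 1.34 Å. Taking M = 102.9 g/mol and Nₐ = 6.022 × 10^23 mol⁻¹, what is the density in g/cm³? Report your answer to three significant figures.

In an FCC lattice, atoms touch along the face diagonal, so √2·a = 4r, giving a = 3.790 Å = 3.790 × 10^-8 cm.
With Z = 4, ρ = Z·M/(N_A·a³) = 4 × 102.9 / (6.022 × 10²³ × 5.444 × 10^-23) = 12.55 g/cm³.

12.6 g/cm³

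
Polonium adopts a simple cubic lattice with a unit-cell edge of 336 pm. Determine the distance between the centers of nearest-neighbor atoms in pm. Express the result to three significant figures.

In a simple cubic structure, atoms touch along the cell edge, so a = 2r; the nearest-neighbor distance equals 2r = 1.000·a.
d = 1.000 × 336 = 336 pm.

336 pm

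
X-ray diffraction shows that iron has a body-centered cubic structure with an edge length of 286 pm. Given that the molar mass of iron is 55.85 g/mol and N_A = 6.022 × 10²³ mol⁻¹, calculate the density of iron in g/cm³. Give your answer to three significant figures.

A BCC unit cell contains Z = 2 atoms.
Cell volume: a³ = (286 pm)³ = (2.860 × 10^-8 cm)³ = 2.339 × 10^-23 cm³.
ρ = Z·M/(N_A·a³) = 2 × 55.85 / (6.022 × 10²³ × 2.339 × 10^-23) = 7.929 g/cm³.

7.93 g/cm³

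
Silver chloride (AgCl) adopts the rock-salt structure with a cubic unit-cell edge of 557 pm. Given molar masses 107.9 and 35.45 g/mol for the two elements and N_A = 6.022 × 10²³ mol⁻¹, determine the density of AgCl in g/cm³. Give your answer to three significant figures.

5.51 g/cm³

The rock-salt structure contains Z = 4 formula units per cell; M(AgCl) = 107.9 + 35.45 = 143.35 g/mol.
a³ = (5.570 × 10^-8 cm)³ = 1.728 × 10^-22 cm³.
ρ = 4 × 143.35 / (6.022 × 10²³ × 1.728 × 10^-22) = 5.510 g/cm³.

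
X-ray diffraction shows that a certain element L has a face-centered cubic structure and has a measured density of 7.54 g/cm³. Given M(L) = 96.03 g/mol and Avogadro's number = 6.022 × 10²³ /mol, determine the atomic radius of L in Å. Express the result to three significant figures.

For an FCC cell (Z = 4), a³ = Z·M/(N_A·ρ) = 4 × 96.03 / (6.022 × 10²³ × 7.540) = 8.460 × 10^-23 cm³, so a = 4.390 × 10^-8 cm = 4.390 Å.
Atoms touch along the face diagonal, so √2·a = 4r, so r = 0.3536 × a = 1.55 Å.

1.55 Å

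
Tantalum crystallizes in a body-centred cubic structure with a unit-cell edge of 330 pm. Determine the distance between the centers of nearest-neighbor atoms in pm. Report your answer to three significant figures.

In a BCC structure, atoms touch along the body diagonal, so √3·a = 4r; the nearest-neighbor distance equals 2r = 0.8660·a.
d = 0.8660 × 330 = 286 pm.

286 pm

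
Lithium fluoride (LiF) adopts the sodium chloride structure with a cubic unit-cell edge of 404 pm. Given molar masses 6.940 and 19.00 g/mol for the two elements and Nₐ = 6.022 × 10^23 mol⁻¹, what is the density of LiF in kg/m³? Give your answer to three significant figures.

2610 kg/m³

The sodium chloride structure contains Z = 4 formula units per cell; M(LiF) = 6.940 + 19.00 = 25.94 g/mol.
a³ = (4.040 × 10^-8 cm)³ = 6.594 × 10^-23 cm³.
ρ = 4 × 25.94 / (6.022 × 10²³ × 6.594 × 10^-23) = 2.613 g/cm³ = 2610 kg/m³.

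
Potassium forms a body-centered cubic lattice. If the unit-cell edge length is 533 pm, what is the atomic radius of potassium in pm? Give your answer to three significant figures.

231 pm

In a BCC lattice, atoms touch along the body diagonal, so √3·a = 4r.
r = √3·a/4 = 1.7321 × 533 / 4 = 231 pm.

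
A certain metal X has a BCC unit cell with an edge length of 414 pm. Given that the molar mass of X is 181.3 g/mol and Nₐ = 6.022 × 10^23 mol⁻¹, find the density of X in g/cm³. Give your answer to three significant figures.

A BCC unit cell contains Z = 2 atoms.
Cell volume: a³ = (414 pm)³ = (4.140 × 10^-8 cm)³ = 7.096 × 10^-23 cm³.
ρ = Z·M/(N_A·a³) = 2 × 181.3 / (6.022 × 10²³ × 7.096 × 10^-23) = 8.486 g/cm³.

8.49 g/cm³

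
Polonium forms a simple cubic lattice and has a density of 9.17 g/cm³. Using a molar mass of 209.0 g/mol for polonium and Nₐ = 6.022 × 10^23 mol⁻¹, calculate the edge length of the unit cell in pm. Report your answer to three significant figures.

With Z = 1 atom per simple cubic cell, a³ = Z·M/(N_A·ρ) = 1 × 209.0 / (6.022 × 10²³ × 9.170 g/cm³) = 3.785 × 10^-23 cm³.
a = (3.785 × 10^-23)^(1/3) = 3.357 × 10^-8 cm = 336 pm.

336 pm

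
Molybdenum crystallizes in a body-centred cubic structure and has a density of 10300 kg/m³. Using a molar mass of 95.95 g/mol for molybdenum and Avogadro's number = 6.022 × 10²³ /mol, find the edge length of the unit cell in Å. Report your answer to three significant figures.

With Z = 2 atoms per BCC cell, a³ = Z·M/(N_A·ρ) = 2 × 95.95 / (6.022 × 10²³ × 10.30 g/cm³) = 3.094 × 10^-23 cm³.
a = (3.094 × 10^-23)^(1/3) = 3.139 × 10^-8 cm = 3.14 Å.

3.14 Å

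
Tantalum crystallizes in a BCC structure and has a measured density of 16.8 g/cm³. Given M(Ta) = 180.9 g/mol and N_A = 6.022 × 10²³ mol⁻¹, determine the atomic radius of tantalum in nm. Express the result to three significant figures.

0.143 nm

For a BCC cell (Z = 2), a³ = Z·M/(N_A·ρ) = 2 × 180.9 / (6.022 × 10²³ × 16.80) = 3.576 × 10^-23 cm³, so a = 3.295 × 10^-8 cm = 0.3295 nm.
Atoms touch along the body diagonal, so √3·a = 4r, so r = 0.4330 × a = 0.143 nm.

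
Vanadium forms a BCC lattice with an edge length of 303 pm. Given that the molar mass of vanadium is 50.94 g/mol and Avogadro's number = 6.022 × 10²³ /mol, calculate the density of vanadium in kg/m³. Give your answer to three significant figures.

A BCC unit cell contains Z = 2 atoms.
Cell volume: a³ = (303 pm)³ = (3.030 × 10^-8 cm)³ = 2.782 × 10^-23 cm³.
ρ = Z·M/(N_A·a³) = 2 × 50.94 / (6.022 × 10²³ × 2.782 × 10^-23) = 6.082 g/cm³ = 6080 kg/m³.

6080 kg/m³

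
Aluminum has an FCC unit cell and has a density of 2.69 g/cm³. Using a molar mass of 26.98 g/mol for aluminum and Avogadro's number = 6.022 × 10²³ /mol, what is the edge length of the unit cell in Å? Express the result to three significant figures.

4.05 Å

With Z = 4 atoms per FCC cell, a³ = Z·M/(N_A·ρ) = 4 × 26.98 / (6.022 × 10²³ × 2.690 g/cm³) = 6.662 × 10^-23 cm³.
a = (6.662 × 10^-23)^(1/3) = 4.054 × 10^-8 cm = 4.05 Å.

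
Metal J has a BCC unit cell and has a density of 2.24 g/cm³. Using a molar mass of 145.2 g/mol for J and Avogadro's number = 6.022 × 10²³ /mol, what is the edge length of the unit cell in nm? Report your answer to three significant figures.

0.599 nm

With Z = 2 atoms per BCC cell, a³ = Z·M/(N_A·ρ) = 2 × 145.2 / (6.022 × 10²³ × 2.240 g/cm³) = 2.153 × 10^-22 cm³.
a = (2.153 × 10^-22)^(1/3) = 5.993 × 10^-8 cm = 0.599 nm.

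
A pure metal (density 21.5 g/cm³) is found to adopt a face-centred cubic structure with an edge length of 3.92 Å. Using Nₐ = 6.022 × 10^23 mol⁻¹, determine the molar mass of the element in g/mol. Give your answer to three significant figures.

195 g/mol

An FCC cell has Z = 4 atoms; a = 3.920 × 10^-8 cm.
M = ρ·N_A·a³/Z = 21.5 × 6.022 × 10²³ × 6.024 × 10^-23 / 4 = 195 g/mol.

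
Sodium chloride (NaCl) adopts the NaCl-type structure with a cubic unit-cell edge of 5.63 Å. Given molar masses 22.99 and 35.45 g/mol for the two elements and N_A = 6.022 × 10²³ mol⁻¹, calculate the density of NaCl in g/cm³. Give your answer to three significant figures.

The NaCl-type structure contains Z = 4 formula units per cell; M(NaCl) = 22.99 + 35.45 = 58.44 g/mol.
a³ = (5.630 × 10^-8 cm)³ = 1.785 × 10^-22 cm³.
ρ = 4 × 58.44 / (6.022 × 10²³ × 1.785 × 10^-22) = 2.175 g/cm³.

2.18 g/cm³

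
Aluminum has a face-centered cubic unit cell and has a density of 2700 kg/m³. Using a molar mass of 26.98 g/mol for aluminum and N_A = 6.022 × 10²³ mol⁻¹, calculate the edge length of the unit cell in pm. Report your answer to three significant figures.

405 pm

With Z = 4 atoms per FCC cell, a³ = Z·M/(N_A·ρ) = 4 × 26.98 / (6.022 × 10²³ × 2.700 g/cm³) = 6.637 × 10^-23 cm³.
a = (6.637 × 10^-23)^(1/3) = 4.049 × 10^-8 cm = 405 pm.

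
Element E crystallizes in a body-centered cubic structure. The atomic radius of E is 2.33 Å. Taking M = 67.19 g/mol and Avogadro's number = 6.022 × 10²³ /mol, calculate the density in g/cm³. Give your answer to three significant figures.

1.43 g/cm³

In a BCC lattice, atoms touch along the body diagonal, so √3·a = 4r, giving a = 5.381 Å = 5.381 × 10^-8 cm.
With Z = 2, ρ = Z·M/(N_A·a³) = 2 × 67.19 / (6.022 × 10²³ × 1.558 × 10^-22) = 1.432 g/cm³.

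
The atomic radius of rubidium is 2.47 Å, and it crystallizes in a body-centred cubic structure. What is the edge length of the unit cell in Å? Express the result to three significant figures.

In a BCC lattice, atoms touch along the body diagonal, so √3·a = 4r.
a = 4r/√3 = 4 × 2.47 / 1.7321 = 5.70 Å.

5.70 Å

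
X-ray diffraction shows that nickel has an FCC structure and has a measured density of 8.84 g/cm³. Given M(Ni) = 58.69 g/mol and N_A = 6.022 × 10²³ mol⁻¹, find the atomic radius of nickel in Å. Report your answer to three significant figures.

For an FCC cell (Z = 4), a³ = Z·M/(N_A·ρ) = 4 × 58.69 / (6.022 × 10²³ × 8.840) = 4.410 × 10^-23 cm³, so a = 3.533 × 10^-8 cm = 3.533 Å.
Atoms touch along the face diagonal, so √2·a = 4r, so r = 0.3536 × a = 1.25 Å.

1.25 Å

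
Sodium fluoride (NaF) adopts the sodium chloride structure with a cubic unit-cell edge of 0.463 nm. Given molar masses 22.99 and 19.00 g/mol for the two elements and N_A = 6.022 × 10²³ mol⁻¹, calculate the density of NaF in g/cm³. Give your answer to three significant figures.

The sodium chloride structure contains Z = 4 formula units per cell; M(NaF) = 22.99 + 19.00 = 41.99 g/mol.
a³ = (4.630 × 10^-8 cm)³ = 9.925 × 10^-23 cm³.
ρ = 4 × 41.99 / (6.022 × 10²³ × 9.925 × 10^-23) = 2.810 g/cm³.

2.81 g/cm³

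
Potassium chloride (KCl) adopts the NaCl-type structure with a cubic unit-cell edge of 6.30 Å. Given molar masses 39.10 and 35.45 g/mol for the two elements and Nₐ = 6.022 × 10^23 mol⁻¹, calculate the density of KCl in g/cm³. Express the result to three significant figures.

The NaCl-type structure contains Z = 4 formula units per cell; M(KCl) = 39.10 + 35.45 = 74.55 g/mol.
a³ = (6.300 × 10^-8 cm)³ = 2.500 × 10^-22 cm³.
ρ = 4 × 74.55 / (6.022 × 10²³ × 2.500 × 10^-22) = 1.980 g/cm³.

1.98 g/cm³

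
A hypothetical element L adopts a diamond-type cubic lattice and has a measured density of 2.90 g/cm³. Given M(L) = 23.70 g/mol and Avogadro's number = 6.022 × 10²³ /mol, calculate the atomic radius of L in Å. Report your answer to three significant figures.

For a diamond cubic cell (Z = 8), a³ = Z·M/(N_A·ρ) = 8 × 23.70 / (6.022 × 10²³ × 2.900) = 1.086 × 10^-22 cm³, so a = 4.771 × 10^-8 cm = 4.771 Å.
Nearest neighbors lie along the body diagonal with √3·a = 8r, so r = 0.2165 × a = 1.03 Å.

1.03 Å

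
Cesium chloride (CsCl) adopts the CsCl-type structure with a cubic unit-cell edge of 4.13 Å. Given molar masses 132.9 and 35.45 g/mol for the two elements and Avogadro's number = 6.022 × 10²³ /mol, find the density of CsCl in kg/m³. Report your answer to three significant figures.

3970 kg/m³

The CsCl-type structure contains Z = 1 formula unit per cell; M(CsCl) = 132.9 + 35.45 = 168.35 g/mol.
a³ = (4.130 × 10^-8 cm)³ = 7.044 × 10^-23 cm³.
ρ = 1 × 168.35 / (6.022 × 10²³ × 7.044 × 10^-23) = 3.968 g/cm³ = 3970 kg/m³.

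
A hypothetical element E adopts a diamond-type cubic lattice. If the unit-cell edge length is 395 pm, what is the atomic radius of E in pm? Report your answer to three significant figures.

85.5 pm

In a diamond cubic lattice, nearest neighbors lie along the body diagonal with √3·a = 8r.
r = √3·a/8 = 1.7321 × 395 / 8 = 85.5 pm.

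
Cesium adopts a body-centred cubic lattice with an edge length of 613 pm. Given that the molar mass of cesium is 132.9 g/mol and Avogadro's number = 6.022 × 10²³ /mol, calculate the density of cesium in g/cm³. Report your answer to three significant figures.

1.92 g/cm³

A BCC unit cell contains Z = 2 atoms.
Cell volume: a³ = (613 pm)³ = (6.130 × 10^-8 cm)³ = 2.303 × 10^-22 cm³.
ρ = Z·M/(N_A·a³) = 2 × 132.9 / (6.022 × 10²³ × 2.303 × 10^-22) = 1.916 g/cm³.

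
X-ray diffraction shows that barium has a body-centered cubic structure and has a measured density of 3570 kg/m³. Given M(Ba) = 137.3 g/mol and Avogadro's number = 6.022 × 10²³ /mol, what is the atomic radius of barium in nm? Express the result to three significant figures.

0.218 nm

For a BCC cell (Z = 2), a³ = Z·M/(N_A·ρ) = 2 × 137.3 / (6.022 × 10²³ × 3.570) = 1.277 × 10^-22 cm³, so a = 5.036 × 10^-8 cm = 0.5036 nm.
Atoms touch along the body diagonal, so √3·a = 4r, so r = 0.4330 × a = 0.218 nm.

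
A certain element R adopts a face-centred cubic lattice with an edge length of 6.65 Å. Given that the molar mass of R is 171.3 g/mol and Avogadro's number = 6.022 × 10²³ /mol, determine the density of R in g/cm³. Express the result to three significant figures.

An FCC unit cell contains Z = 4 atoms.
Cell volume: a³ = (6.65 Å)³ = (6.650 × 10^-8 cm)³ = 2.941 × 10^-22 cm³.
ρ = Z·M/(N_A·a³) = 4 × 171.3 / (6.022 × 10²³ × 2.941 × 10^-22) = 3.869 g/cm³.

3.87 g/cm³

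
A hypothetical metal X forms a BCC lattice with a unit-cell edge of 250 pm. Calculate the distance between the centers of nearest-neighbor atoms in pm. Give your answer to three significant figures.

217 pm

In a BCC structure, atoms touch along the body diagonal, so √3·a = 4r; the nearest-neighbor distance equals 2r = 0.8660·a.
d = 0.8660 × 250 = 217 pm.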